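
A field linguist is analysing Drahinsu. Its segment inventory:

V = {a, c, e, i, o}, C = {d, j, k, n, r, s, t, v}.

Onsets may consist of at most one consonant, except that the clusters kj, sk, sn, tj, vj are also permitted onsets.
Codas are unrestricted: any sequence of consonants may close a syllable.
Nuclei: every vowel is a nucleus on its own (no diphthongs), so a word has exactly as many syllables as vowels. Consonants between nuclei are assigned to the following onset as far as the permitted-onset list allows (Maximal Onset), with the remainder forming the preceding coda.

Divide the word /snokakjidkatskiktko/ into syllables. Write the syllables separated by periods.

Nuclei (vowels): o, a, i, a, i, o → 6 syllables.
/o…a/ gap (V1→V2): just /k/ — single C goes to the following onset.
/a…i/ gap (V2→V3): /kj/ — entire cluster is a permitted onset → onset /kj/, coda ∅.
/i…a/ gap (V3→V4): /dk/ splits as /d/ + /k/ (/k/ is the longest suffix that is a licit onset).
/a…i/ gap (V4→V5): /tsk/ splits as /t/ + /sk/ (/sk/ is the longest suffix that is a licit onset).
/i…o/ gap (V5→V6): /ktk/ splits as /kt/ + /k/ (/k/ is the longest suffix that is a licit onset).

sno.ka.kjid.kat.skikt.ko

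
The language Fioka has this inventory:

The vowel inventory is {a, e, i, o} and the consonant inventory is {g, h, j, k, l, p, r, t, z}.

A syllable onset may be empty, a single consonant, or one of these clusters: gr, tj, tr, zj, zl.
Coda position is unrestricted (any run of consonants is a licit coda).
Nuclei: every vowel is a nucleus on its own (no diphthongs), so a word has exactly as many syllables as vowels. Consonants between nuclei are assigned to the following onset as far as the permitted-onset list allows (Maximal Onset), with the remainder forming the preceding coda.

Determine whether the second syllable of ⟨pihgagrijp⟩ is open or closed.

Vowels present: i, a, i; each is a nucleus, giving 3 syllables.
Between /i/ (V1) and /a/ (V2): cluster /hg/ — the longest permitted-onset suffix is /g/; onset = /g/, preceding coda = /h/.
Between /a/ (V2) and /i/ (V3): /gr/ — entire cluster is a permitted onset → onset /gr/, coda ∅.
Result: pih.ga.grijp.
Syllable 2 is /ga/; it ends in its nucleus with no coda, so it is open.

open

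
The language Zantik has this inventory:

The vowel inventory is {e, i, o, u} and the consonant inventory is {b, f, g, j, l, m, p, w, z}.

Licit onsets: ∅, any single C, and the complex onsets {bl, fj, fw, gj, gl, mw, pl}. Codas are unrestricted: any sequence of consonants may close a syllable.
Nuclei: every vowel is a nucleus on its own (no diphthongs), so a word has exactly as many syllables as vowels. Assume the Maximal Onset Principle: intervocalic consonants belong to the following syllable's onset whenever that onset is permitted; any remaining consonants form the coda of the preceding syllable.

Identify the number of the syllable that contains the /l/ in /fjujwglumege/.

Vowels present: u, u, e, e; each is a nucleus, giving 4 syllables.
Between /u/ (V1) and /u/ (V2): /jwgl/ — longest licit onset from the right is /gl/, leaving /jw/ as coda.
Between /u/ (V2) and /e/ (V3): just /m/ — single C goes to the following onset.
Between /e/ (V3) and /e/ (V4): /g/ is a single consonant, so it becomes the next onset.
Putting it together: fjujw.glu.me.ge.
The /l/ is in the onset of syllable 2 (/glu/).

2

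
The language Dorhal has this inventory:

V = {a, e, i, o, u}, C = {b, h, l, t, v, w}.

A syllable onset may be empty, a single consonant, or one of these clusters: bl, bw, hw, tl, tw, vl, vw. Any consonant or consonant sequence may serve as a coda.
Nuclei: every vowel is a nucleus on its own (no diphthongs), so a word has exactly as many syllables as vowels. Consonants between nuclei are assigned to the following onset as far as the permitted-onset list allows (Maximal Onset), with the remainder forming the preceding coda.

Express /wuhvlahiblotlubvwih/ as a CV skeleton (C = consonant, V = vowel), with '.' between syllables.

CVC.CCV.CV.CCV.CCVC.CCVC

Nuclei (vowels): u, a, i, o, u, i → 6 syllables.
V1 /u/ – V2 /a/: /hvl/ — longest licit onset from the right is /vl/, leaving /h/ as coda.
V2 /a/ – V3 /i/: just /h/ — single C goes to the following onset.
V3 /i/ – V4 /o/: /bl/ — entire cluster is a permitted onset → onset /bl/, coda ∅.
V4 /o/ – V5 /u/: /tl/ is a licit onset in full, so it all attaches to the next syllable.
V5 /u/ – V6 /i/: cluster /bvw/ — the longest permitted-onset suffix is /vw/; onset = /vw/, preceding coda = /b/.
So the parse is wuh.vla.hi.blo.tlub.vwih.
Mapping each syllable to C/V: /wuh/ → CVC, /vla/ → CCV, /hi/ → CV, /blo/ → CCV, /tlub/ → CCVC, /vwih/ → CCVC.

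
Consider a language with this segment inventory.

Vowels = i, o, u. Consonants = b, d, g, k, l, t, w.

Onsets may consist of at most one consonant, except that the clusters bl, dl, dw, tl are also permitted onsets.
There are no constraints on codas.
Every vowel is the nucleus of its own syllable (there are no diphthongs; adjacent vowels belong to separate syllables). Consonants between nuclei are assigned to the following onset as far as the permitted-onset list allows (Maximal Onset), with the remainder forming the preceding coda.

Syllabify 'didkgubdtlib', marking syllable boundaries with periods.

Nuclei (vowels): i, u, i → 3 syllables.
/i…u/ gap (V1→V2): /dkg/ splits as /dk/ + /g/ (/g/ is the longest suffix that is a licit onset).
/u…i/ gap (V2→V3): /bdtl/ — longest licit onset from the right is /tl/, leaving /bd/ as coda.

didk.gubd.tlib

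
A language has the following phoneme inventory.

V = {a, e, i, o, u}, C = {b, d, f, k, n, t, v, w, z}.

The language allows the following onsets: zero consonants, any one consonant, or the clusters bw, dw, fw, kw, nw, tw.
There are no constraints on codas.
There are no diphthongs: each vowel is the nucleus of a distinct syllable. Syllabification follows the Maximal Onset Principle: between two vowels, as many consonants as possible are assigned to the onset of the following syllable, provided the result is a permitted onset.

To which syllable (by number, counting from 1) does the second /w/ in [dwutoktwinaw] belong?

3

The vowels are u, o, i, a — 4 nuclei, so 4 syllables.
σ1/σ2 boundary: /t/ is a single consonant, so it becomes the next onset.
σ2/σ3 boundary: cluster /ktw/ — the longest permitted-onset suffix is /tw/; onset = /tw/, preceding coda = /k/.
σ3/σ4 boundary: /n/ → onset of the next syllable (single consonants are always licit onsets).
Result: dwu.tok.twi.naw.
The second /w/ is in the onset of syllable 3 (/twi/).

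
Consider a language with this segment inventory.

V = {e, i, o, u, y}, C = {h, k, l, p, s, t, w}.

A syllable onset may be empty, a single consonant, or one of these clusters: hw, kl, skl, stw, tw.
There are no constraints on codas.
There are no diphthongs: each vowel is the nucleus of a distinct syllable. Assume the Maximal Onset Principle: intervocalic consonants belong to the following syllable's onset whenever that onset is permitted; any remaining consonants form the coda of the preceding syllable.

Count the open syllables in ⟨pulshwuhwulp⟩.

1

The vowels are u, u, u — 3 nuclei, so 3 syllables.
σ1/σ2 boundary: /lshw/; trying suffixes from longest down, /hw/ is the first permitted one, so coda /ls/ | onset /hw/.
σ2/σ3 boundary: /hw/ is a licit onset in full, so it all attaches to the next syllable.
Syllabification: puls.hwu.hwulp.
Classifying each syllable: /puls/ (closed), /hwu/ (open), /hwulp/ (closed).
Open syllables: 1.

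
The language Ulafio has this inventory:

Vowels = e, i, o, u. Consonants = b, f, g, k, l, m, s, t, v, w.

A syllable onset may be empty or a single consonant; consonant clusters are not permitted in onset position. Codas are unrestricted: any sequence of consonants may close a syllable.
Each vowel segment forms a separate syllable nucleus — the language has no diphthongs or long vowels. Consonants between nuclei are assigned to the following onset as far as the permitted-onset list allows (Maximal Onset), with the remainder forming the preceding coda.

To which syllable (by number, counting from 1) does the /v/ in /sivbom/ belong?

The vowels are i, o — 2 nuclei, so 2 syllables.
/i…o/ gap (V1→V2): /vb/ — longest licit onset from the right is /b/, leaving /v/ as coda.
Syllabification: siv.bom.
The /v/ is in the coda of syllable 1 (/siv/).

1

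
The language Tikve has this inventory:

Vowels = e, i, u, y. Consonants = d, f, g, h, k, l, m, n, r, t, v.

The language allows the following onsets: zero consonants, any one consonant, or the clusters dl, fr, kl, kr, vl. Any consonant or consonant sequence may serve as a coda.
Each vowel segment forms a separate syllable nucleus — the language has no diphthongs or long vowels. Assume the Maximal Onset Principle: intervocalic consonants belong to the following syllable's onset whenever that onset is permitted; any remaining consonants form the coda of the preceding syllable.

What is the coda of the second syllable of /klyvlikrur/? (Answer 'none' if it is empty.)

Vowels present: y, i, u; each is a nucleus, giving 3 syllables.
/y…i/ gap (V1→V2): /vl/ is a licit onset in full, so it all attaches to the next syllable.
/i…u/ gap (V2→V3): cluster /kr/ — /kr/ is itself a permitted onset, so the whole cluster goes right; preceding coda = ∅.
Syllabification: kly.vli.krur.
Syllable 2 is /vli/: onset /vl/, nucleus /i/, coda ∅.

none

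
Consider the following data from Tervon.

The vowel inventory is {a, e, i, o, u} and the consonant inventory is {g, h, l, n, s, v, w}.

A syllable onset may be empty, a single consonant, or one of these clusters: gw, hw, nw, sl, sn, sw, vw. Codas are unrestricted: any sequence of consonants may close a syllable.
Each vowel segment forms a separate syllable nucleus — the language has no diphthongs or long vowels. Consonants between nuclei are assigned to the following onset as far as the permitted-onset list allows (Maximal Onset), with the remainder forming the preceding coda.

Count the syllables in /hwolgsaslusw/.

3

Vowels present: o, a, u; each is a nucleus, giving 3 syllables.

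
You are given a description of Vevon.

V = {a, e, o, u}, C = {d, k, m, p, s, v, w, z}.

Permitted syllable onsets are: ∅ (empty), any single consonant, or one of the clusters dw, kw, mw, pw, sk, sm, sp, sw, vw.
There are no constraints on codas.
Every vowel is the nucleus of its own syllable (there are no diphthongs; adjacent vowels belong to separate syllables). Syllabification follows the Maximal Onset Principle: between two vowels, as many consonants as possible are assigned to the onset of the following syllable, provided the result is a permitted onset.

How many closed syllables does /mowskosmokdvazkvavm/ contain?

Nuclei (vowels): o, o, o, a, a → 5 syllables.
σ1/σ2 boundary: /wsk/ — longest licit onset from the right is /sk/, leaving /w/ as coda.
σ2/σ3 boundary: cluster /sm/ — /sm/ is itself a permitted onset, so the whole cluster goes right; preceding coda = ∅.
σ3/σ4 boundary: /kdv/ — longest licit onset from the right is /v/, leaving /kd/ as coda.
σ4/σ5 boundary: cluster /zkv/ — the longest permitted-onset suffix is /v/; onset = /v/, preceding coda = /zk/.
So the parse is mow.sko.smokd.vazk.vavm.
Classifying each syllable: /mow/ (closed), /sko/ (open), /smokd/ (closed), /vazk/ (closed), /vavm/ (closed).
Closed syllables: 4.

4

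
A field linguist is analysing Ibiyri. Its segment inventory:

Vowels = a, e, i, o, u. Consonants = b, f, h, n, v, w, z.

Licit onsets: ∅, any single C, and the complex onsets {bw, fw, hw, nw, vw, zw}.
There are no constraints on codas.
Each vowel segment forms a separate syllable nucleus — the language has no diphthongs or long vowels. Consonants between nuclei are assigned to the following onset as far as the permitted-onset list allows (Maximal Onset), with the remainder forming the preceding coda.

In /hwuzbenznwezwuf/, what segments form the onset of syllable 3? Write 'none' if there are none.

Nuclei (vowels): u, e, e, u → 4 syllables.
Between /u/ (V1) and /e/ (V2): /zb/ splits as /z/ + /b/ (/b/ is the longest suffix that is a licit onset).
Between /e/ (V2) and /e/ (V3): /nznw/; trying suffixes from longest down, /nw/ is the first permitted one, so coda /nz/ | onset /nw/.
Between /e/ (V3) and /u/ (V4): /zw/ — entire cluster is a permitted onset → onset /zw/, coda ∅.
Putting it together: hwuz.benz.nwe.zwuf.
Syllable 3 is /nwe/: onset /nw/, nucleus /e/, coda ∅.

nw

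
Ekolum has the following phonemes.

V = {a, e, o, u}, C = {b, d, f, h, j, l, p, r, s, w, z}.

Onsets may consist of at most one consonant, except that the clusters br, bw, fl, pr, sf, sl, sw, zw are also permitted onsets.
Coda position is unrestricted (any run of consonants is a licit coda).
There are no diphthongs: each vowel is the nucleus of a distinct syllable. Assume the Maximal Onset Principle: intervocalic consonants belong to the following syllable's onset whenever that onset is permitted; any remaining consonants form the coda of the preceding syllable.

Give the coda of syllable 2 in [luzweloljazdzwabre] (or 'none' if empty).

Nuclei (vowels): u, e, o, a, a, e → 6 syllables.
Between /u/ (V1) and /e/ (V2): /zw/ — entire cluster is a permitted onset → onset /zw/, coda ∅.
Between /e/ (V2) and /o/ (V3): /l/ is a single consonant, so it becomes the next onset.
Between /o/ (V3) and /a/ (V4): cluster /lj/ — the longest permitted-onset suffix is /j/; onset = /j/, preceding coda = /l/.
Between /a/ (V4) and /a/ (V5): /zdzw/ — longest licit onset from the right is /zw/, leaving /zd/ as coda.
Between /a/ (V5) and /e/ (V6): /br/ is a licit onset in full, so it all attaches to the next syllable.
Result: lu.zwe.lol.jazd.zwa.bre.
Syllable 2 is /zwe/: onset /zw/, nucleus /e/, coda ∅.

none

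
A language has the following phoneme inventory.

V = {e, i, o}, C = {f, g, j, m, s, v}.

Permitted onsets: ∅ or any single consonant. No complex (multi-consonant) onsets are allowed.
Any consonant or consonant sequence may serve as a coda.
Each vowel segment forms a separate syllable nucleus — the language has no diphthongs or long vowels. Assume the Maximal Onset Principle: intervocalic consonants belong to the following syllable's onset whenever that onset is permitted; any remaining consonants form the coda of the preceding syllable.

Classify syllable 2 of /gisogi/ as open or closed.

open

Vowels present: i, o, i; each is a nucleus, giving 3 syllables.
Between /i/ (V1) and /o/ (V2): /s/ is a single consonant, so it becomes the next onset.
Between /o/ (V2) and /i/ (V3): /g/ → onset of the next syllable (single consonants are always licit onsets).
Putting it together: gi.so.gi.
Syllable 2 is /so/; it ends in its nucleus with no coda, so it is open.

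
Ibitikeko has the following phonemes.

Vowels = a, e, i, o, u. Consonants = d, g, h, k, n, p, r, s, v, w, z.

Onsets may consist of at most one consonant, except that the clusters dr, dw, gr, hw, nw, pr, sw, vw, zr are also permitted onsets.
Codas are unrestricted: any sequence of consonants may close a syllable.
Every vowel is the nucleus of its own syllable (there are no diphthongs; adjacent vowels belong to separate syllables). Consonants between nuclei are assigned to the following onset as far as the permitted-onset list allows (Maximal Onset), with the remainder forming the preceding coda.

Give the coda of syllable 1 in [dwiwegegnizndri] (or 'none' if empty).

Vowels present: i, e, e, i, i; each is a nucleus, giving 5 syllables.
/i…e/ gap (V1→V2): /w/ → onset of the next syllable (single consonants are always licit onsets).
/e…e/ gap (V2→V3): just /g/ — single C goes to the following onset.
/e…i/ gap (V3→V4): /gn/ — longest licit onset from the right is /n/, leaving /g/ as coda.
/i…i/ gap (V4→V5): cluster /zndr/ — the longest permitted-onset suffix is /dr/; onset = /dr/, preceding coda = /zn/.
Syllabification: dwi.we.geg.nizn.dri.
Syllable 1 is /dwi/: onset /dw/, nucleus /i/, coda ∅.

none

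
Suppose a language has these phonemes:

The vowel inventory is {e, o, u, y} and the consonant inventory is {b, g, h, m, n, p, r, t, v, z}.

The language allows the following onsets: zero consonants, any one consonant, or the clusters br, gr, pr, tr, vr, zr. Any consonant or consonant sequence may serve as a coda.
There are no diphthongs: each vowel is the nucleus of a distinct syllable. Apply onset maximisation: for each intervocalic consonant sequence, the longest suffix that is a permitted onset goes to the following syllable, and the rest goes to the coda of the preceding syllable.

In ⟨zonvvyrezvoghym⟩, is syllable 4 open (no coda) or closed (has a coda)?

The vowels are o, y, e, o, y — 5 nuclei, so 5 syllables.
/o…y/ gap (V1→V2): cluster /nvv/ — the longest permitted-onset suffix is /v/; onset = /v/, preceding coda = /nv/.
/y…e/ gap (V2→V3): just /r/ — single C goes to the following onset.
/e…o/ gap (V3→V4): /zv/ — longest licit onset from the right is /v/, leaving /z/ as coda.
/o…y/ gap (V4→V5): /gh/ — longest licit onset from the right is /h/, leaving /g/ as coda.
Result: zonv.vy.rez.vog.hym.
Syllable 4 is /vog/ with coda /g/, so it is closed.

closed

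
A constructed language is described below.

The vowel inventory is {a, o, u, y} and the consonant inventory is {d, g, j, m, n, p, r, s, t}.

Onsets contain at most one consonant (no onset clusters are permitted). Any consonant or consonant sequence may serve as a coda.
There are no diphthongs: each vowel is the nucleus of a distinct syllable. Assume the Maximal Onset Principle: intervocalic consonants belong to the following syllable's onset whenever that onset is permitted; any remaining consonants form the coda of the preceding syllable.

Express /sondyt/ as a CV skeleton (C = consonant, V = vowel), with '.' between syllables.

CVC.CVC

The vowels are o, y — 2 nuclei, so 2 syllables.
/o…y/ gap (V1→V2): /nd/; trying suffixes from longest down, /d/ is the first permitted one, so coda /n/ | onset /d/.
So the parse is son.dyt.
Mapping each syllable to C/V: /son/ → CVC, /dyt/ → CVC.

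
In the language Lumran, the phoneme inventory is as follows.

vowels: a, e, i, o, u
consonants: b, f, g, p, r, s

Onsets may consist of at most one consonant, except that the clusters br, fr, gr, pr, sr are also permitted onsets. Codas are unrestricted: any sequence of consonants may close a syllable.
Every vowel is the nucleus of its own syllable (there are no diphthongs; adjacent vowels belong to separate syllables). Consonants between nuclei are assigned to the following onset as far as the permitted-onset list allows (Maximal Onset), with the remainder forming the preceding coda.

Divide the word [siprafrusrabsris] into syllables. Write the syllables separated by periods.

si.pra.fru.srab.sris

The vowels are i, a, u, a, i — 5 nuclei, so 5 syllables.
σ1/σ2 boundary: /pr/ is a licit onset in full, so it all attaches to the next syllable.
σ2/σ3 boundary: /fr/ — entire cluster is a permitted onset → onset /fr/, coda ∅.
σ3/σ4 boundary: /sr/ — entire cluster is a permitted onset → onset /sr/, coda ∅.
σ4/σ5 boundary: /bsr/; trying suffixes from longest down, /sr/ is the first permitted one, so coda /b/ | onset /sr/.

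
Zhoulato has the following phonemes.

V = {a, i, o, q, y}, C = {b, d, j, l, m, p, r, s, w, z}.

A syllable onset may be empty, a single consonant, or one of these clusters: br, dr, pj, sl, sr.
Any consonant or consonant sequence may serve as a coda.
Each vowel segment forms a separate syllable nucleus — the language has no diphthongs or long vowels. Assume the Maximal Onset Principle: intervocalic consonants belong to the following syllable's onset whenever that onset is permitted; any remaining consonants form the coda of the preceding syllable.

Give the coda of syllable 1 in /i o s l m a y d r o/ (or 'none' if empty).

Nuclei (vowels): i, o, a, y, o → 5 syllables.
σ1/σ2 boundary: no consonants, so the boundary falls immediately after /i/.
σ2/σ3 boundary: /slm/ — longest licit onset from the right is /m/, leaving /sl/ as coda.
σ3/σ4 boundary: no consonants, so the boundary falls immediately after /a/.
σ4/σ5 boundary: /dr/ is a licit onset in full, so it all attaches to the next syllable.
Putting it together: i.osl.ma.y.dro.
Syllable 1 is /i/: onset ∅, nucleus /i/, coda ∅.

none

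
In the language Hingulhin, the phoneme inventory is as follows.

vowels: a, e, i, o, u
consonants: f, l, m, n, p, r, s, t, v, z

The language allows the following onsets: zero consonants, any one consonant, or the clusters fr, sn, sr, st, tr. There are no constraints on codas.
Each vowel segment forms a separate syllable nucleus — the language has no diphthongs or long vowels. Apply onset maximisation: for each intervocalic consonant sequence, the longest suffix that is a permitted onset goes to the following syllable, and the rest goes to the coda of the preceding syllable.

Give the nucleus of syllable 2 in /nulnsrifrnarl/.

Vowels present: u, i, a; each is a nucleus, giving 3 syllables.
The second nucleus (vowel 2 from the left) is /i/.

i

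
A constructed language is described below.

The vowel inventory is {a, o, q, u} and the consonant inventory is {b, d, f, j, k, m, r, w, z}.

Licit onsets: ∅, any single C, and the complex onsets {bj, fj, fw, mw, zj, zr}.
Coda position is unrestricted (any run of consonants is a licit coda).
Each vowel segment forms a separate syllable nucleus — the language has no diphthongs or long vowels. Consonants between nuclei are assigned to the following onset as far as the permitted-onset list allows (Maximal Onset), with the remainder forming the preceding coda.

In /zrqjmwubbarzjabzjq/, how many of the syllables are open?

1

The vowels are q, u, a, a, q — 5 nuclei, so 5 syllables.
/q…u/ gap (V1→V2): /jmw/; trying suffixes from longest down, /mw/ is the first permitted one, so coda /j/ | onset /mw/.
/u…a/ gap (V2→V3): /bb/; trying suffixes from longest down, /b/ is the first permitted one, so coda /b/ | onset /b/.
/a…a/ gap (V3→V4): /rzj/ splits as /r/ + /zj/ (/zj/ is the longest suffix that is a licit onset).
/a…q/ gap (V4→V5): /bzj/; trying suffixes from longest down, /zj/ is the first permitted one, so coda /b/ | onset /zj/.
Result: zrqj.mwub.bar.zjab.zjq.
Classifying each syllable: /zrqj/ (closed), /mwub/ (closed), /bar/ (closed), /zjab/ (closed), /zjq/ (open).
Open syllables: 1.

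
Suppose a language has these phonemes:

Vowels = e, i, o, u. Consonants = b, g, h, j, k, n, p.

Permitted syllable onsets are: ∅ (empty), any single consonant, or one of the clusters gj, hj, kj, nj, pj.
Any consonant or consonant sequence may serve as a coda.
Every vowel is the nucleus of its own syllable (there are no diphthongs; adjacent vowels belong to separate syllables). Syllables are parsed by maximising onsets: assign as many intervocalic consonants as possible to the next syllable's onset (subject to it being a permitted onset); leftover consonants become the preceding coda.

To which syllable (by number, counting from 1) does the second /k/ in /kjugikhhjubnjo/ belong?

2

Nuclei (vowels): u, i, u, o → 4 syllables.
Between /u/ (V1) and /i/ (V2): just /g/ — single C goes to the following onset.
Between /i/ (V2) and /u/ (V3): /khhj/ splits as /kh/ + /hj/ (/hj/ is the longest suffix that is a licit onset).
Between /u/ (V3) and /o/ (V4): cluster /bnj/ — the longest permitted-onset suffix is /nj/; onset = /nj/, preceding coda = /b/.
Result: kju.gikh.hjub.njo.
The second /k/ is in the coda of syllable 2 (/gikh/).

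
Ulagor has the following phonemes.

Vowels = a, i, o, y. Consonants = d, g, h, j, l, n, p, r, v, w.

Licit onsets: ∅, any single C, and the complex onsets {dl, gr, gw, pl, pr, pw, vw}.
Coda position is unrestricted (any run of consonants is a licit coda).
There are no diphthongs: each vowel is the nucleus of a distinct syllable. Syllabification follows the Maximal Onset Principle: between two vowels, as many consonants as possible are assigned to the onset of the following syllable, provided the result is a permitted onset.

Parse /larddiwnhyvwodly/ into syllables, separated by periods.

The vowels are a, i, y, o, y — 5 nuclei, so 5 syllables.
V1 /a/ – V2 /i/: /rdd/; trying suffixes from longest down, /d/ is the first permitted one, so coda /rd/ | onset /d/.
V2 /i/ – V3 /y/: /wnh/ splits as /wn/ + /h/ (/h/ is the longest suffix that is a licit onset).
V3 /y/ – V4 /o/: /vw/ is a licit onset in full, so it all attaches to the next syllable.
V4 /o/ – V5 /y/: /dl/ is a licit onset in full, so it all attaches to the next syllable.

lard.diwn.hy.vwo.dly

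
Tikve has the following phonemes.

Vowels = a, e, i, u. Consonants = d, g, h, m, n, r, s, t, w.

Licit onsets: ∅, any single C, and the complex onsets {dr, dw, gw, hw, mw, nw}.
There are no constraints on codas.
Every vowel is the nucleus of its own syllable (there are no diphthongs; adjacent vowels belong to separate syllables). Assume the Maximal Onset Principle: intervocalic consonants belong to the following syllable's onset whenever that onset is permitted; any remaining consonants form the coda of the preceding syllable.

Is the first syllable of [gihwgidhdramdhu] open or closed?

The vowels are i, i, a, u — 4 nuclei, so 4 syllables.
σ1/σ2 boundary: /hwg/ — longest licit onset from the right is /g/, leaving /hw/ as coda.
σ2/σ3 boundary: /dhdr/ splits as /dh/ + /dr/ (/dr/ is the longest suffix that is a licit onset).
σ3/σ4 boundary: /mdh/; trying suffixes from longest down, /h/ is the first permitted one, so coda /md/ | onset /h/.
Result: gihw.gidh.dramd.hu.
Syllable 1 is /gihw/ with coda /hw/, so it is closed.

closed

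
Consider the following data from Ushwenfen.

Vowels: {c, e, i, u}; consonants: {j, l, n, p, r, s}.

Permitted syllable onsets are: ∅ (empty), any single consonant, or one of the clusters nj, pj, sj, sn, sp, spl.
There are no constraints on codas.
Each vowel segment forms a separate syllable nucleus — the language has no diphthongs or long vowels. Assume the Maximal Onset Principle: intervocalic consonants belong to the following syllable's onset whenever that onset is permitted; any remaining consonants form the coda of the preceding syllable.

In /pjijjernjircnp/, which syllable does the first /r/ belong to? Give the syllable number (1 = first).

2

The vowels are i, e, i, c — 4 nuclei, so 4 syllables.
V1 /i/ – V2 /e/: /jj/; trying suffixes from longest down, /j/ is the first permitted one, so coda /j/ | onset /j/.
V2 /e/ – V3 /i/: /rnj/ — longest licit onset from the right is /nj/, leaving /r/ as coda.
V3 /i/ – V4 /c/: /r/ → onset of the next syllable (single consonants are always licit onsets).
So the parse is pjij.jer.nji.rcnp.
The first /r/ is in the coda of syllable 2 (/jer/).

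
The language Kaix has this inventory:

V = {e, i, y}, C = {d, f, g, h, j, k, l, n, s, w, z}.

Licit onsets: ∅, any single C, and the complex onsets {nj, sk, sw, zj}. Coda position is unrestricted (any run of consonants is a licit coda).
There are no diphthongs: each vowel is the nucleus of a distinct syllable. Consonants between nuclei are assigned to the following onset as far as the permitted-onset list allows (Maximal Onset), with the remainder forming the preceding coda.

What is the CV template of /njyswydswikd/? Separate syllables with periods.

Vowels present: y, y, i; each is a nucleus, giving 3 syllables.
V1 /y/ – V2 /y/: /sw/ — entire cluster is a permitted onset → onset /sw/, coda ∅.
V2 /y/ – V3 /i/: cluster /dsw/ — the longest permitted-onset suffix is /sw/; onset = /sw/, preceding coda = /d/.
Result: njy.swyd.swikd.
Mapping each syllable to C/V: /njy/ → CCV, /swyd/ → CCVC, /swikd/ → CCVCC.

CCV.CCVC.CCVCC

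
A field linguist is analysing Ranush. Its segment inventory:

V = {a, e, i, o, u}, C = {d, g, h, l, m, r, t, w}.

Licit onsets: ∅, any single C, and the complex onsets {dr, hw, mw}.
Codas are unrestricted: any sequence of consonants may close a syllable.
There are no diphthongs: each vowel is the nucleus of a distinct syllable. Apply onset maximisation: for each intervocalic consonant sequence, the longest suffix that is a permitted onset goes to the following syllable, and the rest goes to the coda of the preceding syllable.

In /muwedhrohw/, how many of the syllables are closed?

2

Nuclei (vowels): u, e, o → 3 syllables.
σ1/σ2 boundary: /w/ → onset of the next syllable (single consonants are always licit onsets).
σ2/σ3 boundary: /dhr/; trying suffixes from longest down, /r/ is the first permitted one, so coda /dh/ | onset /r/.
So the parse is mu.wedh.rohw.
Classifying each syllable: /mu/ (open), /wedh/ (closed), /rohw/ (closed).
Closed syllables: 2.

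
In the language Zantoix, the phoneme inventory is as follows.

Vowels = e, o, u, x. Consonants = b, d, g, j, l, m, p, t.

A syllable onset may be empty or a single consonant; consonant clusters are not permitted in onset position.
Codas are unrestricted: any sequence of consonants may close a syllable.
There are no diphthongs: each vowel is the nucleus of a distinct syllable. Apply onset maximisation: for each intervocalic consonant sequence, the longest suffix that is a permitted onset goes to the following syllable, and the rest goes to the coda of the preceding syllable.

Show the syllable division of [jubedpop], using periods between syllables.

ju.bed.pop

Nuclei (vowels): u, e, o → 3 syllables.
V1 /u/ – V2 /e/: just /b/ — single C goes to the following onset.
V2 /e/ – V3 /o/: /dp/ splits as /d/ + /p/ (/p/ is the longest suffix that is a licit onset).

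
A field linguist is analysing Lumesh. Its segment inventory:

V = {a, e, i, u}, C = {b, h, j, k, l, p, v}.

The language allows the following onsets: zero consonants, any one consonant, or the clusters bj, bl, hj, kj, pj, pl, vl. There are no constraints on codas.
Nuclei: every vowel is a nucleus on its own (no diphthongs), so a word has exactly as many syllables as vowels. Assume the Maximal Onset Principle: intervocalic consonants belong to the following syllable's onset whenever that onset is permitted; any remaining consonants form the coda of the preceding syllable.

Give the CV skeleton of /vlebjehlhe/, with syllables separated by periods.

CCV.CCVCC.CV

Nuclei (vowels): e, e, e → 3 syllables.
Between /e/ (V1) and /e/ (V2): /bj/ — entire cluster is a permitted onset → onset /bj/, coda ∅.
Between /e/ (V2) and /e/ (V3): /hlh/ — longest licit onset from the right is /h/, leaving /hl/ as coda.
Syllabification: vle.bjehl.he.
Mapping each syllable to C/V: /vle/ → CCV, /bjehl/ → CCVCC, /he/ → CV.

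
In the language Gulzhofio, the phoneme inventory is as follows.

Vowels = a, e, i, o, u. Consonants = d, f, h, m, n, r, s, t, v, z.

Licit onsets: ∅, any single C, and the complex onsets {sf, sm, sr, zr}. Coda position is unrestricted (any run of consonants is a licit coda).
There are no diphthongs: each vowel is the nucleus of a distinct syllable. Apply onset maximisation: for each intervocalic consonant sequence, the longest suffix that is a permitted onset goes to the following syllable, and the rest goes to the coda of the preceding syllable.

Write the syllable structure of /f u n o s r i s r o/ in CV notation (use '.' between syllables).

Nuclei (vowels): u, o, i, o → 4 syllables.
/u…o/ gap (V1→V2): /n/ is a single consonant, so it becomes the next onset.
/o…i/ gap (V2→V3): /sr/ — entire cluster is a permitted onset → onset /sr/, coda ∅.
/i…o/ gap (V3→V4): /sr/ is a licit onset in full, so it all attaches to the next syllable.
Syllabification: fu.no.sri.sro.
Mapping each syllable to C/V: /fu/ → CV, /no/ → CV, /sri/ → CCV, /sro/ → CCV.

CV.CV.CCV.CCV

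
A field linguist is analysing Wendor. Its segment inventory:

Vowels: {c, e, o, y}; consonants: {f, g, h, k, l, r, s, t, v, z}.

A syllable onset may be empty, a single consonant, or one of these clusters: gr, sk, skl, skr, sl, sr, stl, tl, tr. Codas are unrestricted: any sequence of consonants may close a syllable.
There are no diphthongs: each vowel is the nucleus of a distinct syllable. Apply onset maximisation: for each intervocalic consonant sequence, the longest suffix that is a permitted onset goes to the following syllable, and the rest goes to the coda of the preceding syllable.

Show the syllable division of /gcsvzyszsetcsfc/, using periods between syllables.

Vowels present: c, y, e, c, c; each is a nucleus, giving 5 syllables.
Between /c/ (V1) and /y/ (V2): /svz/ — longest licit onset from the right is /z/, leaving /sv/ as coda.
Between /y/ (V2) and /e/ (V3): /szs/ — longest licit onset from the right is /s/, leaving /sz/ as coda.
Between /e/ (V3) and /c/ (V4): /t/ is a single consonant, so it becomes the next onset.
Between /c/ (V4) and /c/ (V5): /sf/; trying suffixes from longest down, /f/ is the first permitted one, so coda /s/ | onset /f/.

gcsv.zysz.se.tcs.fc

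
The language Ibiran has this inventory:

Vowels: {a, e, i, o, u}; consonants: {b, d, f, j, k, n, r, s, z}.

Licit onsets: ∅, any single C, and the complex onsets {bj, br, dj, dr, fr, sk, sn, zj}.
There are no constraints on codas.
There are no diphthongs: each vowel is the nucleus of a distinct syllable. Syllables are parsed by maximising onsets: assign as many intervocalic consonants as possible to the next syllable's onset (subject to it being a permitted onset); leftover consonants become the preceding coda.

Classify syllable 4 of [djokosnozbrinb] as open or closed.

Vowels present: o, o, o, i; each is a nucleus, giving 4 syllables.
/o…o/ gap (V1→V2): /k/ → onset of the next syllable (single consonants are always licit onsets).
/o…o/ gap (V2→V3): /sn/ — entire cluster is a permitted onset → onset /sn/, coda ∅.
/o…i/ gap (V3→V4): /zbr/ splits as /z/ + /br/ (/br/ is the longest suffix that is a licit onset).
Syllabification: djo.ko.snoz.brinb.
Syllable 4 is /brinb/ with coda /nb/, so it is closed.

closed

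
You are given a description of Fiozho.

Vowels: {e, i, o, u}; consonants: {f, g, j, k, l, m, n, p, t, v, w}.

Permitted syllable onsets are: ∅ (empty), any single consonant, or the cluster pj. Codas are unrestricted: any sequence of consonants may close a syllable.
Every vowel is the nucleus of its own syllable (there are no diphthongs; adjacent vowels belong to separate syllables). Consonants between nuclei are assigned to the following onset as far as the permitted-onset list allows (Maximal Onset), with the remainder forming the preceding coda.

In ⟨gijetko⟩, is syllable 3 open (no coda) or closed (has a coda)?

Nuclei (vowels): i, e, o → 3 syllables.
Between /i/ (V1) and /e/ (V2): just /j/ — single C goes to the following onset.
Between /e/ (V2) and /o/ (V3): /tk/; trying suffixes from longest down, /k/ is the first permitted one, so coda /t/ | onset /k/.
Putting it together: gi.jet.ko.
Syllable 3 is /ko/; it ends in its nucleus with no coda, so it is open.

open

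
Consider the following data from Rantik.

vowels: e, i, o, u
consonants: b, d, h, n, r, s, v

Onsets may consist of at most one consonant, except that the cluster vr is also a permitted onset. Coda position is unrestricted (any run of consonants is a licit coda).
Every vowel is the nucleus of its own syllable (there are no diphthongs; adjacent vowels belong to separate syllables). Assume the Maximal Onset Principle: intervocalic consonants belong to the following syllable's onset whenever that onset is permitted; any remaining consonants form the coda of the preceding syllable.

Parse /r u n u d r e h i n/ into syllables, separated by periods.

Vowels present: u, u, e, i; each is a nucleus, giving 4 syllables.
σ1/σ2 boundary: /n/ is a single consonant, so it becomes the next onset.
σ2/σ3 boundary: /dr/; trying suffixes from longest down, /r/ is the first permitted one, so coda /d/ | onset /r/.
σ3/σ4 boundary: just /h/ — single C goes to the following onset.

ru.nud.re.hin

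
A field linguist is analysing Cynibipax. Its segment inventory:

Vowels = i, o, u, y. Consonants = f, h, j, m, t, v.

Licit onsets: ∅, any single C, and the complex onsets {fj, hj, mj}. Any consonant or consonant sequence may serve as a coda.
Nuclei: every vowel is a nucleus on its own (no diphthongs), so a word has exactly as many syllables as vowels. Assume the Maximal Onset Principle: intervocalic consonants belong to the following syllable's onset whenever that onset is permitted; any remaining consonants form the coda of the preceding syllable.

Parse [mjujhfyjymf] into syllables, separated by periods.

mjujh.fy.jymf

Vowels present: u, y, y; each is a nucleus, giving 3 syllables.
Between /u/ (V1) and /y/ (V2): cluster /jhf/ — the longest permitted-onset suffix is /f/; onset = /f/, preceding coda = /jh/.
Between /y/ (V2) and /y/ (V3): /j/ is a single consonant, so it becomes the next onset.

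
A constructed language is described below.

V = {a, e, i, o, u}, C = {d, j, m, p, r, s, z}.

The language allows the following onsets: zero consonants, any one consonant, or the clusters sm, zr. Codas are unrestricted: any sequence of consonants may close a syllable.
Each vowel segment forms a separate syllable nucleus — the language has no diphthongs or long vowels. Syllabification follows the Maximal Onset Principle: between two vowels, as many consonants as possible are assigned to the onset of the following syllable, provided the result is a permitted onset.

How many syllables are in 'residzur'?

Nuclei (vowels): e, i, u → 3 syllables.

3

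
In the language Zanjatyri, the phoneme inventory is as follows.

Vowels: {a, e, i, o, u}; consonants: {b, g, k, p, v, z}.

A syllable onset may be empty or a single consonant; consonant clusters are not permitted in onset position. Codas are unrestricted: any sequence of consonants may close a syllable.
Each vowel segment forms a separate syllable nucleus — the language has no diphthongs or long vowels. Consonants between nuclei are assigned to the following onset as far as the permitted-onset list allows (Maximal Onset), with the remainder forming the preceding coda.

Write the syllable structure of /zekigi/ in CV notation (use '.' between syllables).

CV.CV.CV

Vowels present: e, i, i; each is a nucleus, giving 3 syllables.
/e…i/ gap (V1→V2): /k/ is a single consonant, so it becomes the next onset.
/i…i/ gap (V2→V3): /g/ is a single consonant, so it becomes the next onset.
Result: ze.ki.gi.
Mapping each syllable to C/V: /ze/ → CV, /ki/ → CV, /gi/ → CV.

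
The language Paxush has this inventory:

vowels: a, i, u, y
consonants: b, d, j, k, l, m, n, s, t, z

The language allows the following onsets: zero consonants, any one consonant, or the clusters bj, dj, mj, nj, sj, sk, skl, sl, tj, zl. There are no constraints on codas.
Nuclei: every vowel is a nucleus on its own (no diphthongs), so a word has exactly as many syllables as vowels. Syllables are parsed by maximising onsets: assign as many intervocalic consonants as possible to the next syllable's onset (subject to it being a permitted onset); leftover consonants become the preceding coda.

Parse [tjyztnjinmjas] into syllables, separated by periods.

Vowels present: y, i, a; each is a nucleus, giving 3 syllables.
Between /y/ (V1) and /i/ (V2): cluster /ztnj/ — the longest permitted-onset suffix is /nj/; onset = /nj/, preceding coda = /zt/.
Between /i/ (V2) and /a/ (V3): /nmj/ splits as /n/ + /mj/ (/mj/ is the longest suffix that is a licit onset).

tjyzt.njin.mjas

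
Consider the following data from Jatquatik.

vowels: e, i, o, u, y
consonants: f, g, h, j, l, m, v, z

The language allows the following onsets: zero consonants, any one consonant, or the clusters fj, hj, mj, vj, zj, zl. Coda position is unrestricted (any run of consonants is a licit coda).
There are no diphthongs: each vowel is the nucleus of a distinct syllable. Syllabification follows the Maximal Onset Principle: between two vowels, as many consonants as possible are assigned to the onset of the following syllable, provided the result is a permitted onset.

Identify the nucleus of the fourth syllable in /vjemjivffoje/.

e

The vowels are e, i, o, e — 4 nuclei, so 4 syllables.
The fourth nucleus (vowel 4 from the left) is /e/.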